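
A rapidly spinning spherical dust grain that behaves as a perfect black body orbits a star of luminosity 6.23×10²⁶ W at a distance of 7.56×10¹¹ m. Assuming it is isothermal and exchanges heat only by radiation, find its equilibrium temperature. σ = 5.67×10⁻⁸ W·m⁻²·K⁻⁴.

First find the stellar flux at distance d: S = L/(4πd²) = 6.23×10²⁶/(4π·(7.56×10¹¹)²) = 86.74 W/m².
For an isothermal sphere, absorbed (1−a)S·πr² = emitted σ·4πr²·T⁴, so T⁴ = (1−a)S/(4σ).
T⁴ = 1.00·86.74/(4·5.67×10⁻⁸) = 3.825×10⁸ K⁴.

T ≈ 140 K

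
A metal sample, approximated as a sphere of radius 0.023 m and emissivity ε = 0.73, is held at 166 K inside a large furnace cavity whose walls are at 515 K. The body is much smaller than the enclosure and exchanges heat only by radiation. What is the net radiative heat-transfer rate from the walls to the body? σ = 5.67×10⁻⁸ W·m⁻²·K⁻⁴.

For a small grey body in a large enclosure: P_net = εσA(T_body⁴ − T_wall⁴).
A = 4πr² = 0.006648 m²; T_body⁴ − T_wall⁴ = 7.593×10⁸ − 7.034×10¹⁰ = -6.958×10¹⁰ K⁴.
|P_net| = 0.73·5.67×10⁻⁸·0.006648·6.958×10¹⁰.

P_net ≈ 19.1 W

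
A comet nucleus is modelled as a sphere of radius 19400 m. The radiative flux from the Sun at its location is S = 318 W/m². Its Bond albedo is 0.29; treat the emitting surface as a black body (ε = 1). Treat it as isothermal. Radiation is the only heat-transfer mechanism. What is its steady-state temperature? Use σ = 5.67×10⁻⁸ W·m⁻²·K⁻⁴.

T ≈ 178 K

At equilibrium, absorbed power = emitted power.
Absorbing cross-section = πr² = 1.182×10⁹ m²; emitting surface = 4πr² = 4.729×10⁹ m² (ratio 4).
(1−a)S·A_cross = εσ·A_surf·T⁴  ⇒  T⁴ = (1−a)S/(4σ).
T⁴ = 0.710·318/(4·5.67×10⁻⁸) = 9.955×10⁸ K⁴.
T = (9.955×10⁸)^(1/4).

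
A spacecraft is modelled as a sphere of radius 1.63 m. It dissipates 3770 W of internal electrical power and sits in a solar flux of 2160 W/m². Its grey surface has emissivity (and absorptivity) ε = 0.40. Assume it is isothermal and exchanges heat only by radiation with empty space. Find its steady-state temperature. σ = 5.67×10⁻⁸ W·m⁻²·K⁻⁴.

At steady state, absorbed solar power + internal power = radiated power.
Absorbed: α·S·A_cross = 0.40·2160·8.347 = 7212 W (cross-section πr²).
Total input = 7212 + 3770 = 10980 W.
Radiated: εσ·A_surf·T⁴ with A_surf = 4πr² = 33.39 m².
T⁴ = 10980/(0.40·5.67×10⁻⁸·33.39) = 1.450×10¹⁰ K⁴.

T ≈ 347 K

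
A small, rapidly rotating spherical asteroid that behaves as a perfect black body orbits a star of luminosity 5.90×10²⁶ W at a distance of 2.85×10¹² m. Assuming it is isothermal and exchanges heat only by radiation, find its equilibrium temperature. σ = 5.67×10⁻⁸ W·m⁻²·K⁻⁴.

T ≈ 71.1 K

First find the stellar flux at distance d: S = L/(4πd²) = 5.90×10²⁶/(4π·(2.85×10¹²)²) = 5.780 W/m².
For an isothermal sphere, absorbed (1−a)S·πr² = emitted σ·4πr²·T⁴, so T⁴ = (1−a)S/(4σ).
T⁴ = 1.00·5.780/(4·5.67×10⁻⁸) = 2.549×10⁷ K⁴.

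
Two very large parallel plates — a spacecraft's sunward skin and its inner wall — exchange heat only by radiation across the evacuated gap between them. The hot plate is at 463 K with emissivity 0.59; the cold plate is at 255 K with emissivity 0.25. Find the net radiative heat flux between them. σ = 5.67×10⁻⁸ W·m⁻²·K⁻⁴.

q ≈ 504 W/m²

For two infinite grey parallel plates, q = σ(T₁⁴ − T₂⁴)/(1/ε₁ + 1/ε₂ − 1).
T₁⁴ − T₂⁴ = 4.595×10¹⁰ − 4.228×10⁹ = 4.173×10¹⁰ K⁴.
1/ε₁ + 1/ε₂ − 1 = 1.695 + 4.000 − 1 = 4.695.
q = 5.67×10⁻⁸ × 4.173×10¹⁰ / 4.695.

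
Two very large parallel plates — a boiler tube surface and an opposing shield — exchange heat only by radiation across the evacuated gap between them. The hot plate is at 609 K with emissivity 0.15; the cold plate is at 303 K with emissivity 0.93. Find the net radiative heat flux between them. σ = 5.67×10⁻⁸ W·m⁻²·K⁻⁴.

q ≈ 1090 W/m²

For two infinite grey parallel plates, q = σ(T₁⁴ − T₂⁴)/(1/ε₁ + 1/ε₂ − 1).
T₁⁴ − T₂⁴ = 1.376×10¹¹ − 8.429×10⁹ = 1.291×10¹¹ K⁴.
1/ε₁ + 1/ε₂ − 1 = 6.667 + 1.075 − 1 = 6.742.
q = 5.67×10⁻⁸ × 1.291×10¹¹ / 6.742.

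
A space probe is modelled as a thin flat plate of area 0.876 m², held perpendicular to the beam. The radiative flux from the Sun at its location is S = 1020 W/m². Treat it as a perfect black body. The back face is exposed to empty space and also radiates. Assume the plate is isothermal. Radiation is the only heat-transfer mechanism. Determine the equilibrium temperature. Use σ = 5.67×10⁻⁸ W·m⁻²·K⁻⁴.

T ≈ 308 K

At equilibrium, absorbed power = emitted power.
Absorbing cross-section = A = 0.8760 m²; emitting surface = 2A = 1.752 m² (ratio 2).
S·A_cross = εσ·A_surf·T⁴  ⇒  T⁴ = S/(2σ).
T⁴ = 1.00·1020/(2·5.67×10⁻⁸) = 8.995×10⁹ K⁴.
T = (8.995×10⁹)^(1/4).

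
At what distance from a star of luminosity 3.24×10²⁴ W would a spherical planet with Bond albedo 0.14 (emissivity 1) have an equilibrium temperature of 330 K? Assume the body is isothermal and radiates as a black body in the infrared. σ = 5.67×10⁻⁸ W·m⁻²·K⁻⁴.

d ≈ 9.08×10⁹ m

For an isothermal black-emitting sphere, (1−a)S·πr² = σ·4πr²·T⁴ ⇒ S = 4σT⁴/(1−a).
S = 4·5.67×10⁻⁸·(330)⁴/0.860 = 3128 W/m².
Flux falls as S = L/(4πd²), so d = √(L/(4πS)) = √(3.24×10²⁴/(4π·3128)).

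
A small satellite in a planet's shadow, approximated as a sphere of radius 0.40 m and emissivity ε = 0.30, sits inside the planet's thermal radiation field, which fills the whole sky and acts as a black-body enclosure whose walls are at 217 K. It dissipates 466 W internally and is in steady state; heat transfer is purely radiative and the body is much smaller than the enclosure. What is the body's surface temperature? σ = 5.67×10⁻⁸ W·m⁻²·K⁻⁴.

For a small grey body in a large enclosure, net radiated power = εσA(T⁴ − T_w⁴).
Steady state: P = εσA(T⁴ − T_w⁴) with A = 4πr² = 2.011 m².
T⁴ = P/(εσA) + T_w⁴ = 466/(0.30·5.67×10⁻⁸·2.011) + (217)⁴
    = 1.363×10¹⁰ + 2.217×10⁹ = 1.584×10¹⁰ K⁴.

T ≈ 355 K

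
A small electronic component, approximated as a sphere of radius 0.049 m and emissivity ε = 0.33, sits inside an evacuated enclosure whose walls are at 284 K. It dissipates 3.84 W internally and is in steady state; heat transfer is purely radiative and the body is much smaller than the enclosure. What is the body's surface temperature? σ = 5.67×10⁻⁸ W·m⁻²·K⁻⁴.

For a small grey body in a large enclosure, net radiated power = εσA(T⁴ − T_w⁴).
Steady state: P = εσA(T⁴ − T_w⁴) with A = 4πr² = 0.03017 m².
T⁴ = P/(εσA) + T_w⁴ = 3.84/(0.33·5.67×10⁻⁸·0.03017) + (284)⁴
    = 6.802×10⁹ + 6.505×10⁹ = 1.331×10¹⁰ K⁴.

T ≈ 340 K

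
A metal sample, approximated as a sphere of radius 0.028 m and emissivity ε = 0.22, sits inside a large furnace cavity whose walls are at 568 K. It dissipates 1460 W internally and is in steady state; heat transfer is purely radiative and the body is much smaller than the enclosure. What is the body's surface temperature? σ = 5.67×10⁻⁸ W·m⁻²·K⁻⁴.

T ≈ 1860 K

For a small grey body in a large enclosure, net radiated power = εσA(T⁴ − T_w⁴).
Steady state: P = εσA(T⁴ − T_w⁴) with A = 4πr² = 0.009852 m².
T⁴ = P/(εσA) + T_w⁴ = 1460/(0.22·5.67×10⁻⁸·0.009852) + (568)⁴
    = 1.188×10¹³ + 1.041×10¹¹ = 1.198×10¹³ K⁴.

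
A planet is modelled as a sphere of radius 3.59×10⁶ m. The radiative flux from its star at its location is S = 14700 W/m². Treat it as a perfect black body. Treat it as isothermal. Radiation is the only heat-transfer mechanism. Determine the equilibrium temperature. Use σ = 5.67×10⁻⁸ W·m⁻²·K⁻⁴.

T ≈ 505 K

At equilibrium, absorbed power = emitted power.
Absorbing cross-section = πr² = 4.049×10¹³ m²; emitting surface = 4πr² = 1.620×10¹⁴ m² (ratio 4).
S·A_cross = εσ·A_surf·T⁴  ⇒  T⁴ = S/(4σ).
T⁴ = 1.00·14700/(4·5.67×10⁻⁸) = 6.481×10¹⁰ K⁴.
T = (6.481×10¹⁰)^(1/4).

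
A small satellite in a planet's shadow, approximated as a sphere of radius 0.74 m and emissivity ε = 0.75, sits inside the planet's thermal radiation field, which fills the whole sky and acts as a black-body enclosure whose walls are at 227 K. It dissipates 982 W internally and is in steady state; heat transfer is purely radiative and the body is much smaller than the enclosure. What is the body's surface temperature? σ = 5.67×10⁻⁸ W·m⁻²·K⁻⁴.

T ≈ 278 K

For a small grey body in a large enclosure, net radiated power = εσA(T⁴ − T_w⁴).
Steady state: P = εσA(T⁴ − T_w⁴) with A = 4πr² = 6.881 m².
T⁴ = P/(εσA) + T_w⁴ = 982/(0.75·5.67×10⁻⁸·6.881) + (227)⁴
    = 3.356×10⁹ + 2.655×10⁹ = 6.011×10⁹ K⁴.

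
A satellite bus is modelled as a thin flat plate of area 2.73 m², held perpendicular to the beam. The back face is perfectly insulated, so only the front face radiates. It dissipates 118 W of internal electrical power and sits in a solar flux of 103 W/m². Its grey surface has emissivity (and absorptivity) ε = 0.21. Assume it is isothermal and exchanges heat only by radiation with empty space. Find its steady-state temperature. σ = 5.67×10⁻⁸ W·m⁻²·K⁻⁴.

T ≈ 272 K

At steady state, absorbed solar power + internal power = radiated power.
Absorbed: α·S·A_cross = 0.21·103·2.730 = 59.05 W (cross-section A).
Total input = 59.05 + 118 = 177.0 W.
Radiated: εσ·A_surf·T⁴ with A_surf = A = 2.730 m².
T⁴ = 177.0/(0.21·5.67×10⁻⁸·2.730) = 5.447×10⁹ K⁴.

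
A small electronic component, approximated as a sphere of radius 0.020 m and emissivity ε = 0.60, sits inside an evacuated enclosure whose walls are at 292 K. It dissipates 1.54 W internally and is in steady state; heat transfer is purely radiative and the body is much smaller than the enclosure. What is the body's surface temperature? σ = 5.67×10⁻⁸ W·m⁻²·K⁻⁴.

For a small grey body in a large enclosure, net radiated power = εσA(T⁴ − T_w⁴).
Steady state: P = εσA(T⁴ − T_w⁴) with A = 4πr² = 0.005027 m².
T⁴ = P/(εσA) + T_w⁴ = 1.54/(0.60·5.67×10⁻⁸·0.005027) + (292)⁴
    = 9.006×10⁹ + 7.270×10⁹ = 1.628×10¹⁰ K⁴.

T ≈ 357 K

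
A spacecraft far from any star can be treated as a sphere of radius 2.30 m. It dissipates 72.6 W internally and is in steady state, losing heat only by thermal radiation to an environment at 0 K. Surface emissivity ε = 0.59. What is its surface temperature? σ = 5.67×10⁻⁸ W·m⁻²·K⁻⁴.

T ≈ 75.6 K

Steady state: internal power = radiated power, P = εσA T⁴.
Radiating area A = 4πr² = 66.48 m².
T⁴ = P/(εσA) = 72.6/(0.59·5.67×10⁻⁸·66.48) = 3.265×10⁷ K⁴.
T = (3.265×10⁷)^(1/4).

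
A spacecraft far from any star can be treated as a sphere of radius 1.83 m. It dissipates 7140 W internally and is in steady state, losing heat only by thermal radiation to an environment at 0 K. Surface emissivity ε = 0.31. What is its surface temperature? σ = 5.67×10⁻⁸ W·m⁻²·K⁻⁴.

T ≈ 313 K

Steady state: internal power = radiated power, P = εσA T⁴.
Radiating area A = 4πr² = 42.08 m².
T⁴ = P/(εσA) = 7140/(0.31·5.67×10⁻⁸·42.08) = 9.653×10⁹ K⁴.
T = (9.653×10⁹)^(1/4).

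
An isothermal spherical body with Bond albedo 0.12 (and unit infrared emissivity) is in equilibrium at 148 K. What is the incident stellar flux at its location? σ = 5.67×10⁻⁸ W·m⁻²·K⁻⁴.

(1−a)S·πr² = σ·4πr²·T⁴ ⇒ S = 4σT⁴/(1−a).
S = 4·5.67×10⁻⁸·4.798×10⁸/0.880.

S ≈ 124 W/m²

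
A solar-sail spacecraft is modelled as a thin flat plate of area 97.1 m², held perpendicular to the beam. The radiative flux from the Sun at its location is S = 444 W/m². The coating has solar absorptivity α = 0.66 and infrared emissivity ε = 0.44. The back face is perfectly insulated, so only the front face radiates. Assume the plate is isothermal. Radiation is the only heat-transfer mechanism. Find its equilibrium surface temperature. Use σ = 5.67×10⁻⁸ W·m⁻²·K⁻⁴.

At equilibrium, absorbed power = emitted power.
Absorbing cross-section = A = 97.10 m²; emitting surface = A = 97.10 m² (ratio 1).
αS·A_cross = εσ·A_surf·T⁴  ⇒  T⁴ = αS/(ε·1σ).
T⁴ = 0.660·444/(0.44·1·5.67×10⁻⁸) = 1.175×10¹⁰ K⁴.
T = (1.175×10¹⁰)^(1/4).

T ≈ 329 K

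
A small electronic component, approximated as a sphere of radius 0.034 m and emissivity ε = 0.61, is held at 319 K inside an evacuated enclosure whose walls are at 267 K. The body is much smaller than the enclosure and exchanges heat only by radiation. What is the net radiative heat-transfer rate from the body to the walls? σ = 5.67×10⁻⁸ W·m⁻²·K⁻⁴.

For a small grey body in a large enclosure: P_net = εσA(T_body⁴ − T_wall⁴).
A = 4πr² = 0.01453 m²; T_body⁴ − T_wall⁴ = 1.036×10¹⁰ − 5.082×10⁹ = 5.273×10⁹ K⁴.
|P_net| = 0.61·5.67×10⁻⁸·0.01453·5.273×10⁹.

P_net ≈ 2.65 W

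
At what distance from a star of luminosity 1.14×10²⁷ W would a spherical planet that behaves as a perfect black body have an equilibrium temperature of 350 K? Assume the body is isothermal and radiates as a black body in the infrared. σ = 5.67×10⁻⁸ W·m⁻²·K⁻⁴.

For an isothermal black-emitting sphere, (1−a)S·πr² = σ·4πr²·T⁴ ⇒ S = 4σT⁴/(1−a).
S = 4·5.67×10⁻⁸·(350)⁴/1.00 = 3403 W/m².
Flux falls as S = L/(4πd²), so d = √(L/(4πS)) = √(1.14×10²⁷/(4π·3403)).

d ≈ 1.63×10¹¹ m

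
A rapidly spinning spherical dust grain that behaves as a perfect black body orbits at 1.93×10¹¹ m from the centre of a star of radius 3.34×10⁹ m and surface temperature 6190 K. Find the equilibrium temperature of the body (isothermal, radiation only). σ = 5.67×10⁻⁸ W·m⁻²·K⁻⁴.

The star's surface emits σT_*⁴; at distance d the flux is S = σT_*⁴(R_*/d)².
S = 5.67×10⁻⁸·(6190)⁴·(3.34×10⁹/1.93×10¹¹)² = 24930 W/m².
For an isothermal sphere T⁴ = (1−a)S/(4σ) = 1.099×10¹¹ K⁴.

T ≈ 576 K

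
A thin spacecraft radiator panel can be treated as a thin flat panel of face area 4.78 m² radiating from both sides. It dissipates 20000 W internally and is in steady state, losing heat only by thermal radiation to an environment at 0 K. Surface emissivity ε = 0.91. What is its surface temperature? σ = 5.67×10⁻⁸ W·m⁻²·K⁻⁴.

Steady state: internal power = radiated power, P = εσA T⁴.
Radiating area A = 2·4.78 = 9.560 m².
T⁴ = P/(εσA) = 20000/(0.91·5.67×10⁻⁸·9.560) = 4.055×10¹⁰ K⁴.
T = (4.055×10¹⁰)^(1/4).

T ≈ 449 K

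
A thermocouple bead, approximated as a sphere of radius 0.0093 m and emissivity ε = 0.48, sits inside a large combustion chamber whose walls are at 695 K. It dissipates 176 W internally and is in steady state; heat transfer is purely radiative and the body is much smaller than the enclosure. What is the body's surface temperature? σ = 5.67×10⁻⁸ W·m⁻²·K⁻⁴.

T ≈ 1580 K

For a small grey body in a large enclosure, net radiated power = εσA(T⁴ − T_w⁴).
Steady state: P = εσA(T⁴ − T_w⁴) with A = 4πr² = 0.001087 m².
T⁴ = P/(εσA) + T_w⁴ = 176/(0.48·5.67×10⁻⁸·0.001087) + (695)⁴
    = 5.950×10¹² + 2.333×10¹¹ = 6.183×10¹² K⁴.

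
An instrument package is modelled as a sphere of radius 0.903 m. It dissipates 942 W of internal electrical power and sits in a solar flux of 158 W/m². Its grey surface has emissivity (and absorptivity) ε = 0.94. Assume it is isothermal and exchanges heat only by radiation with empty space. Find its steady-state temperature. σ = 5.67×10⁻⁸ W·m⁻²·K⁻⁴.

T ≈ 222 K

At steady state, absorbed solar power + internal power = radiated power.
Absorbed: α·S·A_cross = 0.94·158·2.562 = 380.5 W (cross-section πr²).
Total input = 380.5 + 942 = 1322 W.
Radiated: εσ·A_surf·T⁴ with A_surf = 4πr² = 10.25 m².
T⁴ = 1322/(0.94·5.67×10⁻⁸·10.25) = 2.422×10⁹ K⁴.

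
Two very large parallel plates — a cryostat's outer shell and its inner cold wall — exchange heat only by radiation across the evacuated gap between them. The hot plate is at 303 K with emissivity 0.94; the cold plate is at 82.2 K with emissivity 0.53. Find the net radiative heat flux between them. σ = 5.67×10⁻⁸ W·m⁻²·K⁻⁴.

q ≈ 244 W/m²

For two infinite grey parallel plates, q = σ(T₁⁴ − T₂⁴)/(1/ε₁ + 1/ε₂ − 1).
T₁⁴ − T₂⁴ = 8.429×10⁹ − 4.565×10⁷ = 8.383×10⁹ K⁴.
1/ε₁ + 1/ε₂ − 1 = 1.064 + 1.887 − 1 = 1.951.
q = 5.67×10⁻⁸ × 8.383×10⁹ / 1.951.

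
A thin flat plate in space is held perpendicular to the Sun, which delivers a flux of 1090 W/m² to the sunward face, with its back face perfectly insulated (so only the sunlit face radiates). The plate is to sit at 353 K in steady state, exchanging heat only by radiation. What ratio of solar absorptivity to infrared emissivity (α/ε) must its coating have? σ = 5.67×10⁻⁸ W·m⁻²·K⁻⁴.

Balance: αS·A = εσ·1A·T⁴ ⇒ α/ε = σT⁴/S.
α/ε = 5.67×10⁻⁸·(353)⁴/1090 = 5.67×10⁻⁸·1.553×10¹⁰/1090.

α/ε ≈ 0.808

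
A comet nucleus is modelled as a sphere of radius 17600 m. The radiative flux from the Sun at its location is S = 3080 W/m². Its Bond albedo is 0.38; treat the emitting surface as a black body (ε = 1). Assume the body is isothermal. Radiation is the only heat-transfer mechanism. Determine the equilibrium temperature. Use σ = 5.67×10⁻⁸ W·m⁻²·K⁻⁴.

T ≈ 303 K

At equilibrium, absorbed power = emitted power.
Absorbing cross-section = πr² = 9.731×10⁸ m²; emitting surface = 4πr² = 3.893×10⁹ m² (ratio 4).
(1−a)S·A_cross = εσ·A_surf·T⁴  ⇒  T⁴ = (1−a)S/(4σ).
T⁴ = 0.620·3080/(4·5.67×10⁻⁸) = 8.420×10⁹ K⁴.
T = (8.420×10⁹)^(1/4).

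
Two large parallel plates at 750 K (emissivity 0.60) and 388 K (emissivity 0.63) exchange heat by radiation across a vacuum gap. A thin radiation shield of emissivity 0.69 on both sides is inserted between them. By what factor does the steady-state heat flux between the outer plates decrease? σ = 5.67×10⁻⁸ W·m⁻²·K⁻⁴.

factor ≈ 1.84

Without shield: q₀ = σΔ(T⁴)/(1/ε₁+1/ε₂−1) with denominator 2.254.
With shield the two gaps are in series; the resistances add: (1/ε₁+1/ε_s−1)+(1/ε_s+1/ε₂−1) = 2.116+2.037 = 4.153.
Heat-flux ratio q₀/q = 4.153/2.254.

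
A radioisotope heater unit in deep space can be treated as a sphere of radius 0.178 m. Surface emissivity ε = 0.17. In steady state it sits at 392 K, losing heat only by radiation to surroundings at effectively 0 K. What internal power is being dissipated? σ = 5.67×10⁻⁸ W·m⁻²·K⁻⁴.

P ≈ 90.6 W

Steady state: P = εσA T⁴.
A = 4πr² = 0.3982 m²; T⁴ = (392)⁴ = 2.361×10¹⁰ K⁴.
P = 0.17 × 5.67×10⁻⁸ × 0.3982 × 2.361×10¹⁰.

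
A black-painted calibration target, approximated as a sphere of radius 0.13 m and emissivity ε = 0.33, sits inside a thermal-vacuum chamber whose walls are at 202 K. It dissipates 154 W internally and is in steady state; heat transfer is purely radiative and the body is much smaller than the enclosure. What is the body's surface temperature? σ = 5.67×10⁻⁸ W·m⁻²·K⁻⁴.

For a small grey body in a large enclosure, net radiated power = εσA(T⁴ − T_w⁴).
Steady state: P = εσA(T⁴ − T_w⁴) with A = 4πr² = 0.2124 m².
T⁴ = P/(εσA) + T_w⁴ = 154/(0.33·5.67×10⁻⁸·0.2124) + (202)⁴
    = 3.875×10¹⁰ + 1.665×10⁹ = 4.042×10¹⁰ K⁴.

T ≈ 448 K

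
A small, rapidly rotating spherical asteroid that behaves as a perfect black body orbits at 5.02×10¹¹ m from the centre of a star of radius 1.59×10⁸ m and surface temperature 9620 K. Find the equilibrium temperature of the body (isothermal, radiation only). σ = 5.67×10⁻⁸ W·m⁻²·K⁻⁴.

T ≈ 121 K

The star's surface emits σT_*⁴; at distance d the flux is S = σT_*⁴(R_*/d)².
S = 5.67×10⁻⁸·(9620)⁴·(1.59×10⁸/5.02×10¹¹)² = 48.72 W/m².
For an isothermal sphere T⁴ = (1−a)S/(4σ) = 2.148×10⁸ K⁴.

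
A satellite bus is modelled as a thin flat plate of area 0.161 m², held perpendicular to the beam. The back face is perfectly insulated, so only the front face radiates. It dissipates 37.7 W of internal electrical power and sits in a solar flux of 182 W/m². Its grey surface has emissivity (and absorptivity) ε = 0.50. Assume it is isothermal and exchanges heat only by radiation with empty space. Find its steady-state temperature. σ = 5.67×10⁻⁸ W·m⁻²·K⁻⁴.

At steady state, absorbed solar power + internal power = radiated power.
Absorbed: α·S·A_cross = 0.50·182·0.1610 = 14.65 W (cross-section A).
Total input = 14.65 + 37.7 = 52.35 W.
Radiated: εσ·A_surf·T⁴ with A_surf = A = 0.1610 m².
T⁴ = 52.35/(0.50·5.67×10⁻⁸·0.1610) = 1.147×10¹⁰ K⁴.

T ≈ 327 K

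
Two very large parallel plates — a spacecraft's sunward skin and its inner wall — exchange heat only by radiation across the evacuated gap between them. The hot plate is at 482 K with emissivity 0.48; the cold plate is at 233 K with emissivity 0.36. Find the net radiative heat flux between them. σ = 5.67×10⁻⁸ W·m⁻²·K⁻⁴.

For two infinite grey parallel plates, q = σ(T₁⁴ − T₂⁴)/(1/ε₁ + 1/ε₂ − 1).
T₁⁴ − T₂⁴ = 5.397×10¹⁰ − 2.947×10⁹ = 5.103×10¹⁰ K⁴.
1/ε₁ + 1/ε₂ − 1 = 2.083 + 2.778 − 1 = 3.861.
q = 5.67×10⁻⁸ × 5.103×10¹⁰ / 3.861.

q ≈ 749 W/m²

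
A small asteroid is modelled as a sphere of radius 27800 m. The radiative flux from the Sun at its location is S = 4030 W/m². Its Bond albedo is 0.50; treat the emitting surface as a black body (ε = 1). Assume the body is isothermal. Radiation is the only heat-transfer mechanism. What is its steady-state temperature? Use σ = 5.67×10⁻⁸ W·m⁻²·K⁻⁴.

T ≈ 307 K

At equilibrium, absorbed power = emitted power.
Absorbing cross-section = πr² = 2.428×10⁹ m²; emitting surface = 4πr² = 9.712×10⁹ m² (ratio 4).
(1−a)S·A_cross = εσ·A_surf·T⁴  ⇒  T⁴ = (1−a)S/(4σ).
T⁴ = 0.500·4030/(4·5.67×10⁻⁸) = 8.884×10⁹ K⁴.
T = (8.884×10⁹)^(1/4).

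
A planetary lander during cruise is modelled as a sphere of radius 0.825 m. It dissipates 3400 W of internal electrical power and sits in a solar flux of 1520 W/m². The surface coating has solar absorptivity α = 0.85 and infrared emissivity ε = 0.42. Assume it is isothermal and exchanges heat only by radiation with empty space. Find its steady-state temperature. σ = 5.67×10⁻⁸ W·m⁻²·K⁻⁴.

At steady state, absorbed solar power + internal power = radiated power.
Absorbed: α·S·A_cross = 0.85·1520·2.138 = 2763 W (cross-section πr²).
Total input = 2763 + 3400 = 6163 W.
Radiated: εσ·A_surf·T⁴ with A_surf = 4πr² = 8.553 m².
T⁴ = 6163/(0.42·5.67×10⁻⁸·8.553) = 3.026×10¹⁰ K⁴.

T ≈ 417 K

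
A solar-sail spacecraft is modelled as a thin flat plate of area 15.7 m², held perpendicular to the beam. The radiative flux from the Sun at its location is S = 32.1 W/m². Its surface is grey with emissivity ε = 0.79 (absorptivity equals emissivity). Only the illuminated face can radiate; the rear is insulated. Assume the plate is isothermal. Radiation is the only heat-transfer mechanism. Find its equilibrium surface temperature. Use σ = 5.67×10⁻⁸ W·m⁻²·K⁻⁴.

T ≈ 154 K

At equilibrium, absorbed power = emitted power.
Absorbing cross-section = A = 15.70 m²; emitting surface = A = 15.70 m² (ratio 1).
εS·A_cross = εσ·A_surf·T⁴  ⇒  T⁴ = S/(1σ)   (ε cancels).
T⁴ = 32.1/(1·5.67×10⁻⁸) = 5.661×10⁸ K⁴.
T = (5.661×10⁸)^(1/4).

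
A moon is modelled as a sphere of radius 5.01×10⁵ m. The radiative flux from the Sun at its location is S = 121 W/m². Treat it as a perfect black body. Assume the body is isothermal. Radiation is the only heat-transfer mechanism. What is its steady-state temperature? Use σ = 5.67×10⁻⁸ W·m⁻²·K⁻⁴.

T ≈ 152 K

At equilibrium, absorbed power = emitted power.
Absorbing cross-section = πr² = 7.885×10¹¹ m²; emitting surface = 4πr² = 3.154×10¹² m² (ratio 4).
S·A_cross = εσ·A_surf·T⁴  ⇒  T⁴ = S/(4σ).
T⁴ = 1.00·121/(4·5.67×10⁻⁸) = 5.335×10⁸ K⁴.
T = (5.335×10⁸)^(1/4).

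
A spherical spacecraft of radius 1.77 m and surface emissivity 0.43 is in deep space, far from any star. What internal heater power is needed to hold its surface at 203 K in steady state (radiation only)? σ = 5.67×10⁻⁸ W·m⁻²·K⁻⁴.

P ≈ 1630 W

P = εσ·4πr²·T⁴.
4πr² = 39.37 m²; T⁴ = 1.698×10⁹ K⁴.
P = 0.43·5.67×10⁻⁸·39.37·1.698×10⁹.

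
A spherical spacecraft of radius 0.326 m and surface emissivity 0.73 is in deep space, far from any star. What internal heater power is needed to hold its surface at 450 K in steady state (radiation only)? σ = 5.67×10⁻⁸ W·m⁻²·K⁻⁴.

P = εσ·4πr²·T⁴.
4πr² = 1.336 m²; T⁴ = 4.101×10¹⁰ K⁴.
P = 0.73·5.67×10⁻⁸·1.336·4.101×10¹⁰.

P ≈ 2270 W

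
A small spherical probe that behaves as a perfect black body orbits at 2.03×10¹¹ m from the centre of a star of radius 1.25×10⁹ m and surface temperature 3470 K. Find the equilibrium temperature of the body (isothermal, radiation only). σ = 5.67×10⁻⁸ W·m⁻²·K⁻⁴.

The star's surface emits σT_*⁴; at distance d the flux is S = σT_*⁴(R_*/d)².
S = 5.67×10⁻⁸·(3470)⁴·(1.25×10⁹/2.03×10¹¹)² = 311.7 W/m².
For an isothermal sphere T⁴ = (1−a)S/(4σ) = 1.374×10⁹ K⁴.

T ≈ 193 K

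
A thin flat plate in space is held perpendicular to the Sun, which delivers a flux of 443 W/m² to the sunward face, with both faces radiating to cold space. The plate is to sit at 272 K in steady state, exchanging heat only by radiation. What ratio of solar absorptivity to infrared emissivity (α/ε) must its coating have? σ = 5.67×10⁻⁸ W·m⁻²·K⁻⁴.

Balance: αS·A = εσ·2A·T⁴ ⇒ α/ε = 2σT⁴/S.
α/ε = 2·5.67×10⁻⁸·(272)⁴/443 = 2·5.67×10⁻⁸·5.474×10⁹/443.

α/ε ≈ 1.40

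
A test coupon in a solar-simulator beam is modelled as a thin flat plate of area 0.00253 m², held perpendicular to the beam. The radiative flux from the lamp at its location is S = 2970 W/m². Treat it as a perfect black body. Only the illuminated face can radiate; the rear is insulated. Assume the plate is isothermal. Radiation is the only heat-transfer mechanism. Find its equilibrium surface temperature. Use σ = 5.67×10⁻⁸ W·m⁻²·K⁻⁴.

T ≈ 478 K

At equilibrium, absorbed power = emitted power.
Absorbing cross-section = A = 0.002530 m²; emitting surface = A = 0.002530 m² (ratio 1).
S·A_cross = εσ·A_surf·T⁴  ⇒  T⁴ = S/(1σ).
T⁴ = 1.00·2970/(1·5.67×10⁻⁸) = 5.238×10¹⁰ K⁴.
T = (5.238×10¹⁰)^(1/4).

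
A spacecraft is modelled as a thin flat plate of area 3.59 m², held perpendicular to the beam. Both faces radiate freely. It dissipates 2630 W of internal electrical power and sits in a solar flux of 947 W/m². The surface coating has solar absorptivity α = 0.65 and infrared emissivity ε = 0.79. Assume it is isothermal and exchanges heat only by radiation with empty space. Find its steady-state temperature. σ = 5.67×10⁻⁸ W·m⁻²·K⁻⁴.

T ≈ 350 K

At steady state, absorbed solar power + internal power = radiated power.
Absorbed: α·S·A_cross = 0.65·947·3.590 = 2210 W (cross-section A).
Total input = 2210 + 2630 = 4840 W.
Radiated: εσ·A_surf·T⁴ with A_surf = 2A = 7.180 m².
T⁴ = 4840/(0.79·5.67×10⁻⁸·7.180) = 1.505×10¹⁰ K⁴.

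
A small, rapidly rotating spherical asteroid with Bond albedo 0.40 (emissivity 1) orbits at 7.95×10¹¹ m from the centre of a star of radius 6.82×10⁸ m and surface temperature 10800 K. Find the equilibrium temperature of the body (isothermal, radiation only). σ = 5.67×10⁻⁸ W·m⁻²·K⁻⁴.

T ≈ 197 K

The star's surface emits σT_*⁴; at distance d the flux is S = σT_*⁴(R_*/d)².
S = 5.67×10⁻⁸·(10800)⁴·(6.82×10⁸/7.95×10¹¹)² = 567.7 W/m².
For an isothermal sphere T⁴ = (1−a)S/(4σ) = 1.502×10⁹ K⁴.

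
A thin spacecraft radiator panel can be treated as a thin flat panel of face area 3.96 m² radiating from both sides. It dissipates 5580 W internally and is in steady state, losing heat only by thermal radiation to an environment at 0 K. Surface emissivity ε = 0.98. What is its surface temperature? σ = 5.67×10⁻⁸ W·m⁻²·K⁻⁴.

T ≈ 336 K

Steady state: internal power = radiated power, P = εσA T⁴.
Radiating area A = 2·3.96 = 7.920 m².
T⁴ = P/(εσA) = 5580/(0.98·5.67×10⁻⁸·7.920) = 1.268×10¹⁰ K⁴.
T = (1.268×10¹⁰)^(1/4).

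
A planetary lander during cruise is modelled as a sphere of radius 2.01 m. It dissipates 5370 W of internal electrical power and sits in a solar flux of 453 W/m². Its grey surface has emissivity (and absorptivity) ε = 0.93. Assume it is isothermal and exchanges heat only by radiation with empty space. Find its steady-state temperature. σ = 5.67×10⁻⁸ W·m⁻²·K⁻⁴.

At steady state, absorbed solar power + internal power = radiated power.
Absorbed: α·S·A_cross = 0.93·453·12.69 = 5347 W (cross-section πr²).
Total input = 5347 + 5370 = 10720 W.
Radiated: εσ·A_surf·T⁴ with A_surf = 4πr² = 50.77 m².
T⁴ = 10720/(0.93·5.67×10⁻⁸·50.77) = 4.003×10⁹ K⁴.

T ≈ 252 K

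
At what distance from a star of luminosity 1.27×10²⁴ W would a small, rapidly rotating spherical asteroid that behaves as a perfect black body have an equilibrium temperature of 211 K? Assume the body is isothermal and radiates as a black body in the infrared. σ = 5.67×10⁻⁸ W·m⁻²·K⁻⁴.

d ≈ 1.50×10¹⁰ m

For an isothermal black-emitting sphere, (1−a)S·πr² = σ·4πr²·T⁴ ⇒ S = 4σT⁴/(1−a).
S = 4·5.67×10⁻⁸·(211)⁴/1.00 = 449.5 W/m².
Flux falls as S = L/(4πd²), so d = √(L/(4πS)) = √(1.27×10²⁴/(4π·449.5)).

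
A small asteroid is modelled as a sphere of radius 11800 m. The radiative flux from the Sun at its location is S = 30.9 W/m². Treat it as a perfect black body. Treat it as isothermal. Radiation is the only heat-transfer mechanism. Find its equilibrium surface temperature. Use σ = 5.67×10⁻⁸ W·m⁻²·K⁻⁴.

At equilibrium, absorbed power = emitted power.
Absorbing cross-section = πr² = 4.374×10⁸ m²; emitting surface = 4πr² = 1.750×10⁹ m² (ratio 4).
S·A_cross = εσ·A_surf·T⁴  ⇒  T⁴ = S/(4σ).
T⁴ = 1.00·30.9/(4·5.67×10⁻⁸) = 1.362×10⁸ K⁴.
T = (1.362×10⁸)^(1/4).

T ≈ 108 K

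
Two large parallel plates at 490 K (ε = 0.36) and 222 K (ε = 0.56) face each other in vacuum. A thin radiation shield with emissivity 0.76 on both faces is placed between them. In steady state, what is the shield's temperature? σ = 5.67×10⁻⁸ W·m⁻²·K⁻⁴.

In steady state the net flux on the hot side equals that on the cold side.
σ(T₁⁴−T_s⁴)/D₁ = σ(T_s⁴−T₂⁴)/D₂, with D₁ = 1/ε₁+1/ε_s−1 = 3.094, D₂ = 1/ε_s+1/ε₂−1 = 2.102.
Solve for T_s⁴: T_s⁴ = (D₂·T₁⁴ + D₁·T₂⁴)/(D₁+D₂) = 2.477×10¹⁰ K⁴.

T_s ≈ 397 K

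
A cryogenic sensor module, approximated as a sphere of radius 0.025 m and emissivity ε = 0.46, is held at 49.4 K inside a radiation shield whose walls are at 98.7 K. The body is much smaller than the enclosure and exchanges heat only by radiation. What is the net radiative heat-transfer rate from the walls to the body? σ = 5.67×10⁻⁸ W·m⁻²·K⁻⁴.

P_net ≈ 0.0182 W

For a small grey body in a large enclosure: P_net = εσA(T_body⁴ − T_wall⁴).
A = 4πr² = 0.007854 m²; T_body⁴ − T_wall⁴ = 5.955×10⁶ − 9.490×10⁷ = -8.895×10⁷ K⁴.
|P_net| = 0.46·5.67×10⁻⁸·0.007854·8.895×10⁷.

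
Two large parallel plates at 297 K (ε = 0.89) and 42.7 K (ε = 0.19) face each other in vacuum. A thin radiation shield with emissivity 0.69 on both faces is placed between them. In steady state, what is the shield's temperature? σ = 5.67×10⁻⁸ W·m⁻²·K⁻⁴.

T_s ≈ 279 K

In steady state the net flux on the hot side equals that on the cold side.
σ(T₁⁴−T_s⁴)/D₁ = σ(T_s⁴−T₂⁴)/D₂, with D₁ = 1/ε₁+1/ε_s−1 = 1.573, D₂ = 1/ε_s+1/ε₂−1 = 5.712.
Solve for T_s⁴: T_s⁴ = (D₂·T₁⁴ + D₁·T₂⁴)/(D₁+D₂) = 6.102×10⁹ K⁴.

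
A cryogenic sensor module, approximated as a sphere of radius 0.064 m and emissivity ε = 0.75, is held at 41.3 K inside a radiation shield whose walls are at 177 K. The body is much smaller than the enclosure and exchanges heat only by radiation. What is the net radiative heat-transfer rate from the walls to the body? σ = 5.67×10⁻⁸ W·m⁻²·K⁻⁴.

P_net ≈ 2.14 W

For a small grey body in a large enclosure: P_net = εσA(T_body⁴ − T_wall⁴).
A = 4πr² = 0.05147 m²; T_body⁴ − T_wall⁴ = 2.909×10⁶ − 9.815×10⁸ = -9.786×10⁸ K⁴.
|P_net| = 0.75·5.67×10⁻⁸·0.05147·9.786×10⁸.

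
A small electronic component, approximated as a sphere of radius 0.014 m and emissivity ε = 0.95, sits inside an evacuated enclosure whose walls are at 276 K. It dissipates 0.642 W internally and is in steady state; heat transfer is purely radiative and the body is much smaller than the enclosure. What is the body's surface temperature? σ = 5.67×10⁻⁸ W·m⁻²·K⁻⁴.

T ≈ 321 K

For a small grey body in a large enclosure, net radiated power = εσA(T⁴ − T_w⁴).
Steady state: P = εσA(T⁴ − T_w⁴) with A = 4πr² = 0.002463 m².
T⁴ = P/(εσA) + T_w⁴ = 0.642/(0.95·5.67×10⁻⁸·0.002463) + (276)⁴
    = 4.839×10⁹ + 5.803×10⁹ = 1.064×10¹⁰ K⁴.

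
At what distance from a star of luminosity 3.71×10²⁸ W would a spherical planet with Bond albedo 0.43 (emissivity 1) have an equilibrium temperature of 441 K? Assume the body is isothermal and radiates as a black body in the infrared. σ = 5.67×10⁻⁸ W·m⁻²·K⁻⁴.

For an isothermal black-emitting sphere, (1−a)S·πr² = σ·4πr²·T⁴ ⇒ S = 4σT⁴/(1−a).
S = 4·5.67×10⁻⁸·(441)⁴/0.570 = 15050 W/m².
Flux falls as S = L/(4πd²), so d = √(L/(4πS)) = √(3.71×10²⁸/(4π·15050)).

d ≈ 4.43×10¹¹ m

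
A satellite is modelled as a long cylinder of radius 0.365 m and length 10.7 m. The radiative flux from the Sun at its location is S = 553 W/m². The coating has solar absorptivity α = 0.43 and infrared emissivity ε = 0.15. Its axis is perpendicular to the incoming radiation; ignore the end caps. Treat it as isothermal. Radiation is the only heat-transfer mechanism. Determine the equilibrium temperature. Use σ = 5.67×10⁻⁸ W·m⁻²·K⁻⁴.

At equilibrium, absorbed power = emitted power.
Absorbing cross-section = 2rL = 7.811 m²; emitting surface = 2πrL = 24.54 m² (ratio π).
αS·A_cross = εσ·A_surf·T⁴  ⇒  T⁴ = αS/(ε·πσ).
T⁴ = 0.430·553/(0.15·π·5.67×10⁻⁸) = 8.900×10⁹ K⁴.
T = (8.900×10⁹)^(1/4).

T ≈ 307 K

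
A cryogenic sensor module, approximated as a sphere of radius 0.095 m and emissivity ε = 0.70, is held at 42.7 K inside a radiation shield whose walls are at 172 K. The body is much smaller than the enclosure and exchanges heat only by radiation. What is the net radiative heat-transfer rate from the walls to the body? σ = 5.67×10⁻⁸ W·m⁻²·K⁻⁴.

For a small grey body in a large enclosure: P_net = εσA(T_body⁴ − T_wall⁴).
A = 4πr² = 0.1134 m²; T_body⁴ − T_wall⁴ = 3.324×10⁶ − 8.752×10⁸ = -8.719×10⁸ K⁴.
|P_net| = 0.70·5.67×10⁻⁸·0.1134·8.719×10⁸.

P_net ≈ 3.92 W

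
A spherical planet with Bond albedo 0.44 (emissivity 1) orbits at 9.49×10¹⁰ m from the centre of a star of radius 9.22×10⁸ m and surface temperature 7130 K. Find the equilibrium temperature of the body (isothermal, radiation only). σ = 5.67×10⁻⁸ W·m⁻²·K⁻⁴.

The star's surface emits σT_*⁴; at distance d the flux is S = σT_*⁴(R_*/d)².
S = 5.67×10⁻⁸·(7130)⁴·(9.22×10⁸/9.49×10¹⁰)² = 13830 W/m².
For an isothermal sphere T⁴ = (1−a)S/(4σ) = 3.415×10¹⁰ K⁴.

T ≈ 430 K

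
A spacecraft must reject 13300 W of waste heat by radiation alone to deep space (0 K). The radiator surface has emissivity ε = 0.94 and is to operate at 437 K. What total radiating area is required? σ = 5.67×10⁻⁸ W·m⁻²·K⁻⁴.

P = εσA T⁴ ⇒ A = P/(εσT⁴).
T⁴ = 3.647×10¹⁰ K⁴.
A = 13300/(0.94 × 5.67×10⁻⁸ × 3.647×10¹⁰).

A ≈ 6.84 m²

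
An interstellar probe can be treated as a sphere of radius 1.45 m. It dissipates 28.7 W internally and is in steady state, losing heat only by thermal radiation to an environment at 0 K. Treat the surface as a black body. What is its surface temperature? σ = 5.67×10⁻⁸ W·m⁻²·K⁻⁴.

Steady state: internal power = radiated power, P = εσA T⁴.
Radiating area A = 4πr² = 26.42 m².
T⁴ = P/(εσA) = 28.7/(1.0·5.67×10⁻⁸·26.42) = 1.916×10⁷ K⁴.
T = (1.916×10⁷)^(1/4).

T ≈ 66.2 K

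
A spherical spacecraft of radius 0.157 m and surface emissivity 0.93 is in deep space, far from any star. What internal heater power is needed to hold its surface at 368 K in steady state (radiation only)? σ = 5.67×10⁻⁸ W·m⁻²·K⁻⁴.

P ≈ 300 W

P = εσ·4πr²·T⁴.
4πr² = 0.3097 m²; T⁴ = 1.834×10¹⁰ K⁴.
P = 0.93·5.67×10⁻⁸·0.3097·1.834×10¹⁰.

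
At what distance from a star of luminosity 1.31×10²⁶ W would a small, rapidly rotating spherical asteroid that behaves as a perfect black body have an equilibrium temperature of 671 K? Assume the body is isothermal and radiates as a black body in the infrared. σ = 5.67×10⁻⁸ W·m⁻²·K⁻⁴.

d ≈ 1.51×10¹⁰ m

For an isothermal black-emitting sphere, (1−a)S·πr² = σ·4πr²·T⁴ ⇒ S = 4σT⁴/(1−a).
S = 4·5.67×10⁻⁸·(671)⁴/1.00 = 45980 W/m².
Flux falls as S = L/(4πd²), so d = √(L/(4πS)) = √(1.31×10²⁶/(4π·45980)).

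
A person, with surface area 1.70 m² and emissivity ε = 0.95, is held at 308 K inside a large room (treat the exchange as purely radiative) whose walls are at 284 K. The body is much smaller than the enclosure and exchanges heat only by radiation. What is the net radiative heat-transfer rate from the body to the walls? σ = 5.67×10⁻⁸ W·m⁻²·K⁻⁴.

For a small grey body in a large enclosure: P_net = εσA(T_body⁴ − T_wall⁴).
A = 1.70 m²; T_body⁴ − T_wall⁴ = 8.999×10⁹ − 6.505×10⁹ = 2.494×10⁹ K⁴.
|P_net| = 0.95·5.67×10⁻⁸·1.700·2.494×10⁹.

P_net ≈ 228 W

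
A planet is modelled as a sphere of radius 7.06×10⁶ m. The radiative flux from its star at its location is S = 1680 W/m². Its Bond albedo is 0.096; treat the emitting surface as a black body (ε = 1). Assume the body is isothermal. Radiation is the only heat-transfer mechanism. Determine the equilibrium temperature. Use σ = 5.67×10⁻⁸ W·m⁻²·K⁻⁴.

T ≈ 286 K

At equilibrium, absorbed power = emitted power.
Absorbing cross-section = πr² = 1.566×10¹⁴ m²; emitting surface = 4πr² = 6.264×10¹⁴ m² (ratio 4).
(1−a)S·A_cross = εσ·A_surf·T⁴  ⇒  T⁴ = (1−a)S/(4σ).
T⁴ = 0.904·1680/(4·5.67×10⁻⁸) = 6.696×10⁹ K⁴.
T = (6.696×10⁹)^(1/4).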